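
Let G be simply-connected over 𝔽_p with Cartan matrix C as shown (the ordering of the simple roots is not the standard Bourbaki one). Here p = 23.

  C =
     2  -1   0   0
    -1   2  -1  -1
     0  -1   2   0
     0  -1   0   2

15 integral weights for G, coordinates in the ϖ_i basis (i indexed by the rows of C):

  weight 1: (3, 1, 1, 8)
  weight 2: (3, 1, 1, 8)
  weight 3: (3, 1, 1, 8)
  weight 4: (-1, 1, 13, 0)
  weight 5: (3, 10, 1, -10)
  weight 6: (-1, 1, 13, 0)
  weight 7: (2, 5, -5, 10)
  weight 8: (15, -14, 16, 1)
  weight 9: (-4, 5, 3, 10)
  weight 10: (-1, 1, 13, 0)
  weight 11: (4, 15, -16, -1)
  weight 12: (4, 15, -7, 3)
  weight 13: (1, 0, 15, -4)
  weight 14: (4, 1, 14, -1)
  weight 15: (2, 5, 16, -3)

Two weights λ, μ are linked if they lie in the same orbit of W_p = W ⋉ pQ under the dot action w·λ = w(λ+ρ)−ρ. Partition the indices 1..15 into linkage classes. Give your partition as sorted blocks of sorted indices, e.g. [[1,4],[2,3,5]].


Type D_4, rank 4, |W|=192; reorder rows/cols to standard.

λ_j+ρ reflected into Ā_23 (⟨·,θ^∨⟩≤23); 4-tuples as given:

  [1] (4, 2, 2, 9)
  [2] (4, 2, 2, 9)
  [3] (4, 2, 2, 9)
  [4] (0, 2, 14, 1)
  [5] (4, 2, 2, 9)
  [6] (0, 2, 14, 1)
  [7] (3, 2, 4, 11)
  [8] (3, 2, 4, 11)
  [9] (3, 2, 4, 11)
  [10] (0, 2, 14, 1)
  [11] (5, 1, 15, 0)
  [12] (3, 2, 4, 2)
  [13] (0, 2, 14, 1)
  [14] (5, 1, 15, 0)
  [15] (0, 2, 14, 1)

Partition of {1..15} into 5 W_23-dot-orbits:

[[1, 2, 3, 5], [4, 6, 10, 13, 15], [7, 8, 9], [11, 14], [12]]


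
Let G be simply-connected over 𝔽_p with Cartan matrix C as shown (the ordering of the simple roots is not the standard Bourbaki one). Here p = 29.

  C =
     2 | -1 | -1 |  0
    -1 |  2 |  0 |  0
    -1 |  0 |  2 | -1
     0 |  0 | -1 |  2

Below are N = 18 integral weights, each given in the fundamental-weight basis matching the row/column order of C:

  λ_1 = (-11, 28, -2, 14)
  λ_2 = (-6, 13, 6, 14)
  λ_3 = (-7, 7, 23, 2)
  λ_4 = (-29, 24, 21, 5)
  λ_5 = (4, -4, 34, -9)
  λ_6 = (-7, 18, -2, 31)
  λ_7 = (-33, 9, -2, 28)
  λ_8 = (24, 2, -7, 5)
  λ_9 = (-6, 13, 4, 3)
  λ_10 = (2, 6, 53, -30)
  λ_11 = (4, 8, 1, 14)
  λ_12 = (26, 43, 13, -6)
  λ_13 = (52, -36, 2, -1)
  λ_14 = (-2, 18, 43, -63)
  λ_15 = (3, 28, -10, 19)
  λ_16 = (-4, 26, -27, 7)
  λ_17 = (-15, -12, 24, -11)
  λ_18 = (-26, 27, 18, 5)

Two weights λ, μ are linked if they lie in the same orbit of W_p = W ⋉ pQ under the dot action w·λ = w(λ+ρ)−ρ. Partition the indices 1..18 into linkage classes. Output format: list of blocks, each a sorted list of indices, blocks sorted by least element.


Cartan matrix: type A_4 (|W|=120); un-permuting the 4 rows.

W_29-reps of the 18 weights in Ā_29 (same 4-coord order as C):

  λ_1 → (1, 14, 10, 0)
  λ_2 → (5, 7, 2, 13)
  λ_3 → (6, 2, 18, 3)
  λ_4 → (19, 3, 6, 0)
  λ_5 → (6, 2, 18, 3)
  λ_6 → (2, 1, 4, 10)
  λ_7 → (19, 3, 6, 0)
  λ_8 → (19, 3, 6, 0)
  λ_9 → (5, 9, 0, 4)
  λ_10 → (19, 3, 6, 0)
  λ_11 → (5, 7, 2, 13)
  λ_12 → (5, 7, 2, 13)
  λ_13 → (6, 2, 18, 3)
  λ_14 → (1, 14, 10, 0)
  λ_15 → (5, 9, 0, 4)
  λ_16 → (6, 2, 18, 3)
  λ_17 → (1, 14, 10, 0)
  λ_18 → (19, 3, 6, 0)

Linkage partition of the 18 weights (6 classes, p=29):

[[1, 14, 17], [2, 11, 12], [3, 5, 13, 16], [4, 7, 8, 10, 18], [6], [9, 15]]


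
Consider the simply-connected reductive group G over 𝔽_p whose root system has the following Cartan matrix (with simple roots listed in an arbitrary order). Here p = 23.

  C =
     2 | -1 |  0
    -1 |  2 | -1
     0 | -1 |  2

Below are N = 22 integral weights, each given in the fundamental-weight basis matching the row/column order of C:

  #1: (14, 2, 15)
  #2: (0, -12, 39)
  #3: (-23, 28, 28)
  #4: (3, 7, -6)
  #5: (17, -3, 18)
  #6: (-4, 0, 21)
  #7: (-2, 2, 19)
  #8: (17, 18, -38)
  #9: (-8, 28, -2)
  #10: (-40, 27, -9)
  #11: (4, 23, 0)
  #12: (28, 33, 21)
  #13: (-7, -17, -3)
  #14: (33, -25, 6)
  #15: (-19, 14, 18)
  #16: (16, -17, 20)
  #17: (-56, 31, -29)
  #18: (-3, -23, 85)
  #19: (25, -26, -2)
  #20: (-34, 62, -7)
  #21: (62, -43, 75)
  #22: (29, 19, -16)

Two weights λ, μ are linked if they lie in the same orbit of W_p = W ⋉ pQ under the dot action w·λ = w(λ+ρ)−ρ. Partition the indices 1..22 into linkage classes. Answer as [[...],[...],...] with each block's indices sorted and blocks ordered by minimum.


Dynkin diagram of C (from the 4 off-diagonal −1 entries): A_3.

λ_j+ρ reflected into Ā_23 (⟨·,θ^∨⟩≤23); 3-tuples as given:

  1: (4, 3, 5);  2: (1, 6, 6);  3: (1, 6, 6);  4: (4, 3, 5);  5: (4, 2, 5);  6: (1, 2, 20);  7: (1, 2, 20);  8: (14, 4, 5);  9: (1, 16, 5);  10: (4, 3, 5);  11: (1, 16, 5);  12: (1, 6, 6);  13: (1, 16, 5);  14: (1, 6, 6);  15: (4, 3, 5);  16: (1, 16, 5);  17: (14, 4, 5);  18: (1, 16, 5);  19: (1, 2, 20);  20: (1, 6, 6);  21: (4, 2, 5);  22: (4, 3, 5)

Partition of {1..22} into 6 W_23-dot-orbits:

[[1, 4, 10, 15, 22], [2, 3, 12, 14, 20], [5, 21], [6, 7, 19], [8, 17], [9, 11, 13, 16, 18]]


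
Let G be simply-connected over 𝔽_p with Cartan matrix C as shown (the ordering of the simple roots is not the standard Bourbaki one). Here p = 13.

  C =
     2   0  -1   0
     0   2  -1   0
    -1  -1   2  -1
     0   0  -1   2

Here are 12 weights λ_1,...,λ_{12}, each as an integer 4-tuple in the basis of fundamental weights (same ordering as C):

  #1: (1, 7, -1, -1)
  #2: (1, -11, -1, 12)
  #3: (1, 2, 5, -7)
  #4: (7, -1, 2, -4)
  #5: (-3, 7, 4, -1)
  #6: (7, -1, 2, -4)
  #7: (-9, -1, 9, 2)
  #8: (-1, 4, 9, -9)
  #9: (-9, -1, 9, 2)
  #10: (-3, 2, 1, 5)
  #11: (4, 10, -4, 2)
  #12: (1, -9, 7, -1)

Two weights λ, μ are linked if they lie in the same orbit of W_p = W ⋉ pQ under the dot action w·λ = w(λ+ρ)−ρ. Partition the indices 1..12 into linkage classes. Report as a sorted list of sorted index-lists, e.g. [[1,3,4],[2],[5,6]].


Cartan matrix: type D_4 (|W|=192); un-permuting the 4 rows.

W_13-reps of the 12 weights in Ā_13 (same 4-coord order as C):

  λ_1+ρ ↦ (2, 8, 0, 0);  λ_2+ρ ↦ (8, 0, 0, 3);  λ_3+ρ ↦ (2, 3, 0, 6);  λ_4+ρ ↦ (8, 0, 0, 3);  λ_5+ρ ↦ (2, 8, 0, 0);  λ_6+ρ ↦ (8, 0, 0, 3);  λ_7+ρ ↦ (8, 0, 0, 3);  λ_8+ρ ↦ (2, 3, 0, 6);  λ_9+ρ ↦ (8, 0, 0, 3);  λ_10+ρ ↦ (2, 3, 0, 6);  λ_11+ρ ↦ (2, 8, 0, 0);  λ_12+ρ ↦ (2, 8, 0, 0)

Linkage partition of the 12 weights (3 classes, p=13):

[[1, 5, 11, 12], [2, 4, 6, 7, 9], [3, 8, 10]]


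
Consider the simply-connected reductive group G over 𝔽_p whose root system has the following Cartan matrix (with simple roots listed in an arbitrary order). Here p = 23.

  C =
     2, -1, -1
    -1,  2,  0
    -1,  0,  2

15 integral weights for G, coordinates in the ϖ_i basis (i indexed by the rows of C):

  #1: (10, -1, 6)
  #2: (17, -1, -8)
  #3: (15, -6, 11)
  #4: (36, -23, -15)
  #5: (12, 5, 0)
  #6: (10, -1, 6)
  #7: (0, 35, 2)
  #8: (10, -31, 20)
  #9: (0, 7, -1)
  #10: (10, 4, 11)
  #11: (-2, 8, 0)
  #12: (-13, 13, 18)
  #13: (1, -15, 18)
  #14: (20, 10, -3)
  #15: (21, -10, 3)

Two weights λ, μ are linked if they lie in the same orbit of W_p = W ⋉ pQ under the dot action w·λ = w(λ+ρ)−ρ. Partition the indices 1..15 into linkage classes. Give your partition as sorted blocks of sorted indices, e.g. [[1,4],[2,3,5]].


A_3 Cartan matrix, 3 simple roots permuted; ρ=(1,1,1).

W_23-reps of the 15 weights in Ā_23 (same 3-coord order as C):

  1: (11, 0, 7)
  2: (11, 0, 7)
  3: (11, 0, 7)
  4: (1, 8, 0)
  5: (13, 6, 1)
  6: (11, 0, 7)
  7: (13, 6, 1)
  8: (12, 2, 7)
  9: (1, 8, 0)
  10: (11, 0, 7)
  11: (1, 8, 0)
  12: (12, 2, 7)
  13: (12, 2, 7)
  14: (12, 2, 7)
  15: (13, 6, 1)

Grouping the 15 weights by Ā_23-representative: 4 linkage classes.

[[1, 2, 3, 6, 10], [4, 9, 11], [5, 7, 15], [8, 12, 13, 14]]


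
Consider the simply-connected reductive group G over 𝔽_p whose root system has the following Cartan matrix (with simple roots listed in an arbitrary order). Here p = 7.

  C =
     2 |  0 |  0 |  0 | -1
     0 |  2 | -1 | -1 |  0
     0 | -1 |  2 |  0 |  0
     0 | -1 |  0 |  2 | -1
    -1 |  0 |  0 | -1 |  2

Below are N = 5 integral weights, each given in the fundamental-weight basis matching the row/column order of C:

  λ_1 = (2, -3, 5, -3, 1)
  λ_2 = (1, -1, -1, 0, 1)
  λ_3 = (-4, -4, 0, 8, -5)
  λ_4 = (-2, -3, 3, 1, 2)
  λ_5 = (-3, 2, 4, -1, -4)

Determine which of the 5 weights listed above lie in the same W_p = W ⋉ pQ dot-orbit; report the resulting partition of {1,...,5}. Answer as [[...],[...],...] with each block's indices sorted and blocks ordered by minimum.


Root system A_5: the 5×5 matrix C matches after relabeling.

Alcove-folded reps (p=7, 5 weights, presented ϖ-order):

  1: (1, 2, 2, 0, 2) · 2: (2, 0, 0, 1, 2) · 3: (2, 0, 0, 1, 2) · 4: (1, 2, 2, 0, 2) · 5: (1, 2, 2, 0, 2)

The 5 indices split into 2 linkage classes (same alcove rep ⇔ same W_7-dot-orbit):

[[1, 4, 5], [2, 3]]


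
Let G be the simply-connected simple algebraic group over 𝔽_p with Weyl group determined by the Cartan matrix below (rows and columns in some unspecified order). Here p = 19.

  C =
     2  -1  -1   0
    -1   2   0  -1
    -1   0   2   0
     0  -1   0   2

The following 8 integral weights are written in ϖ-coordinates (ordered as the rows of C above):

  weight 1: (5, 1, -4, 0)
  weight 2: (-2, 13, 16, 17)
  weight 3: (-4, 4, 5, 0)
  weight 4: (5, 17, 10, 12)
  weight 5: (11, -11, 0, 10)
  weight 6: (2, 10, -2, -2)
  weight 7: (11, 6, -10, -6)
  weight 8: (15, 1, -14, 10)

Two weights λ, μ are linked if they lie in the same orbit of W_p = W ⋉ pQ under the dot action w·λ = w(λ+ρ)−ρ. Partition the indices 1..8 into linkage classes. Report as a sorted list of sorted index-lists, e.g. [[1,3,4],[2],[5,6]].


Dynkin diagram of C (from the 6 off-diagonal −1 entries): A_4.

Alcove-folded reps (p=19, 8 weights, presented ϖ-order):

  1: (3, 2, 3, 1);  2: (2, 10, 1, 1);  3: (3, 2, 3, 1);  4: (2, 10, 1, 1);  5: (2, 10, 1, 1);  6: (2, 10, 1, 1);  7: (3, 2, 9, 5);  8: (3, 2, 3, 1)

The 8 indices split into 3 linkage classes (same alcove rep ⇔ same W_19-dot-orbit):

[[1, 3, 8], [2, 4, 5, 6], [7]]


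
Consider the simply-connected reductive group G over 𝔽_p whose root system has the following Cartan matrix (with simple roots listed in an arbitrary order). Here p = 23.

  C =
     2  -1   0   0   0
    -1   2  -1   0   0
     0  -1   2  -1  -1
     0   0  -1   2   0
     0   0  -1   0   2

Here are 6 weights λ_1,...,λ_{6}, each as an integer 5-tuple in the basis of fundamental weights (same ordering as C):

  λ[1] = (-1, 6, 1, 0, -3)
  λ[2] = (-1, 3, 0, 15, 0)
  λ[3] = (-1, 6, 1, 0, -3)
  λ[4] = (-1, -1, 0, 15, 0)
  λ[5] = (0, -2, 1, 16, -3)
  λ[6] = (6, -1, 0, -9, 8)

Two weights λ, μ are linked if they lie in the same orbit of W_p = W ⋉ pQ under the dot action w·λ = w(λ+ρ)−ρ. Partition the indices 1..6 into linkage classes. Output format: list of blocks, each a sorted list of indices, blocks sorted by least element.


D_5 Cartan matrix, 5 simple roots permuted; ρ=(1,1,1,1,1).

Folding the 6 weights λ_j+ρ into Ā_23 (reps in the given 5-coord order):

  λ_1 → (0, 7, 0, 1, 2) · λ_2 → (0, 0, 1, 16, 1) · λ_3 → (0, 7, 0, 1, 2) · λ_4 → (0, 0, 1, 16, 1) · λ_5 → (0, 0, 1, 16, 1) · λ_6 → (0, 7, 0, 1, 2)

Partition of {1..6} into 2 W_23-dot-orbits:

[[1, 3, 6], [2, 4, 5]]


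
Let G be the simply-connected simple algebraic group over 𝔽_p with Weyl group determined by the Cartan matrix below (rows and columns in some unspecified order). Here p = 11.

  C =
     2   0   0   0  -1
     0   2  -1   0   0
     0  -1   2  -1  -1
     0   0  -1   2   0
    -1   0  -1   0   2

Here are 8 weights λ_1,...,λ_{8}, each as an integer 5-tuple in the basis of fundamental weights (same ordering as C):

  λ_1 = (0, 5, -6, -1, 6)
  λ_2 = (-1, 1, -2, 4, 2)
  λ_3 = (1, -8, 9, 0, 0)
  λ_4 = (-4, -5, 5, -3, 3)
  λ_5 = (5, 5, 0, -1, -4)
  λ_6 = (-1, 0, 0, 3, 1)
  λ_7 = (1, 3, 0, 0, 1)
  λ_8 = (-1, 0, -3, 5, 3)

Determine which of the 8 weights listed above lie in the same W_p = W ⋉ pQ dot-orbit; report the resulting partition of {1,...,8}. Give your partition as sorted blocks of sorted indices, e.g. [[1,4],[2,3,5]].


C ↔ D_5 under row/col permutation; |W(D_5)| = 1920.

λ_j+ρ reflected into Ā_11 (⟨·,θ^∨⟩≤11); 5-tuples as given:

  1: (1, 1, 0, 5, 2) · 2: (0, 1, 1, 4, 2) · 3: (3, 4, 0, 2, 1) · 4: (3, 4, 0, 2, 1) · 5: (3, 4, 0, 2, 1) · 6: (0, 1, 1, 4, 2) · 7: (2, 4, 1, 1, 0) · 8: (0, 1, 1, 4, 2)

The 8 indices split into 4 linkage classes (same alcove rep ⇔ same W_11-dot-orbit):

[[1], [2, 6, 8], [3, 4, 5], [7]]


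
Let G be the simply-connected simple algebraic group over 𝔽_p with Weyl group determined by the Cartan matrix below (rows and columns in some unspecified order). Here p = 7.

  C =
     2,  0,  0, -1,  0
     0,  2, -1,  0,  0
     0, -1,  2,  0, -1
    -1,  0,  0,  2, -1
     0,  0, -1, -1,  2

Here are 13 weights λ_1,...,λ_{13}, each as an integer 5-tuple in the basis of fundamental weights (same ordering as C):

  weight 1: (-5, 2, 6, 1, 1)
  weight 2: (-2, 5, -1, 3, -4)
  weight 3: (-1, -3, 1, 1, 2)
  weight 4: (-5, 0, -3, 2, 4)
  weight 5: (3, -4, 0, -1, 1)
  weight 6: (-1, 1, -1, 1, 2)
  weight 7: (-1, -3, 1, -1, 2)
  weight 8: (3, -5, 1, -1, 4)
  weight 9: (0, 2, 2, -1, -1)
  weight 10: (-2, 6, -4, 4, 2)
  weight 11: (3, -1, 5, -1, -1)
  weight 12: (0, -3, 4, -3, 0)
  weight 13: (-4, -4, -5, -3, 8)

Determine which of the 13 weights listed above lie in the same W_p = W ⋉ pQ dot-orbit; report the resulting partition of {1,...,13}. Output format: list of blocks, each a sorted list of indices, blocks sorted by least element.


Dynkin diagram of C (from the 8 off-diagonal −1 entries): A_5.

Each λ_j+ρ reduced to Ā_7; 5-tuples below use C's row order:

    [1] (0, 2, 0, 0, 3)
    [2] (1, 3, 3, 0, 0)
    [3] (0, 2, 0, 2, 3)
    [4] (2, 0, 1, 1, 2)
    [5] (4, 1, 2, 0, 0)
    [6] (0, 2, 0, 2, 3)
    [7] (0, 2, 0, 0, 3)
    [8] (0, 2, 0, 0, 3)
    [9] (1, 3, 3, 0, 0)
    [10] (4, 1, 2, 0, 0)
    [11] (1, 3, 3, 0, 0)
    [12] (1, 2, 2, 0, 1)
    [13] (0, 2, 0, 0, 3)

6 distinct reps among the 13 weights ⇒ 6 W_7-linkage classes:

[[1, 7, 8, 13], [2, 9, 11], [3, 6], [4], [5, 10], [12]]


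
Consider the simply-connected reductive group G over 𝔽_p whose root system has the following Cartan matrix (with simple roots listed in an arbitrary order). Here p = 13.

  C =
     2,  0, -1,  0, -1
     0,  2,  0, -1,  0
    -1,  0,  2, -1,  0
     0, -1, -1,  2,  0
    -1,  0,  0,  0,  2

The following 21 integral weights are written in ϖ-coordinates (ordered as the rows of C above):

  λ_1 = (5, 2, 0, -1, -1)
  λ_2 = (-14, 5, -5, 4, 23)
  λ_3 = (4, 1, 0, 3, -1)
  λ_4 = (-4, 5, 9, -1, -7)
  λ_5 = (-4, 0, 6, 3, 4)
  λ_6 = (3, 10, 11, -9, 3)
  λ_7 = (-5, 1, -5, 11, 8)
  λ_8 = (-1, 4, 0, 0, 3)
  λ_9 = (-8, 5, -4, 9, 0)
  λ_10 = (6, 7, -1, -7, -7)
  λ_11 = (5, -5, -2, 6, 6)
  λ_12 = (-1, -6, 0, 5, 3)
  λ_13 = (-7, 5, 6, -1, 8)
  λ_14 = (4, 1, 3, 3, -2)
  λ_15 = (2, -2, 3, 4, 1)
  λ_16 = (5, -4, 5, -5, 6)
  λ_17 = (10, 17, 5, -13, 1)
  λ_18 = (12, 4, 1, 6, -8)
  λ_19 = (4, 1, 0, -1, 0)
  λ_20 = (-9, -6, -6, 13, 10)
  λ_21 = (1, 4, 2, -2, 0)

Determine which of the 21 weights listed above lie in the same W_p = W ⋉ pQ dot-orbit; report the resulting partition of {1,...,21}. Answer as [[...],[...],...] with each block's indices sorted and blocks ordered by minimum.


C ↔ A_5 under row/col permutation; |W(A_5)| = 720.

Alcove-folded reps (p=13, 21 weights, presented ϖ-order):

  λ_1 → (6, 3, 1, 0, 0)
  λ_2 → (0, 5, 1, 1, 4)
  λ_3 → (5, 2, 1, 4, 0)
  λ_4 → (6, 3, 1, 0, 0)
  λ_5 → (3, 0, 4, 4, 1)
  λ_6 → (2, 4, 2, 1, 1)
  λ_7 → (3, 0, 4, 4, 1)
  λ_8 → (0, 5, 1, 1, 4)
  λ_9 → (6, 3, 1, 0, 0)
  λ_10 → (5, 2, 1, 0, 1)
  λ_11 → (5, 2, 1, 0, 1)
  λ_12 → (0, 5, 1, 1, 4)
  λ_13 → (6, 3, 1, 0, 0)
  λ_14 → (3, 0, 4, 4, 1)
  λ_15 → (3, 0, 4, 4, 1)
  λ_16 → (5, 2, 1, 0, 1)
  λ_17 → (5, 2, 1, 0, 1)
  λ_18 → (0, 5, 1, 1, 4)
  λ_19 → (5, 2, 1, 0, 1)
  λ_20 → (3, 0, 4, 4, 1)
  λ_21 → (2, 4, 2, 1, 1)

Grouping the 21 weights by Ā_13-representative: 6 linkage classes.

[[1, 4, 9, 13], [2, 8, 12, 18], [3], [5, 7, 14, 15, 20], [6, 21], [10, 11, 16, 17, 19]]


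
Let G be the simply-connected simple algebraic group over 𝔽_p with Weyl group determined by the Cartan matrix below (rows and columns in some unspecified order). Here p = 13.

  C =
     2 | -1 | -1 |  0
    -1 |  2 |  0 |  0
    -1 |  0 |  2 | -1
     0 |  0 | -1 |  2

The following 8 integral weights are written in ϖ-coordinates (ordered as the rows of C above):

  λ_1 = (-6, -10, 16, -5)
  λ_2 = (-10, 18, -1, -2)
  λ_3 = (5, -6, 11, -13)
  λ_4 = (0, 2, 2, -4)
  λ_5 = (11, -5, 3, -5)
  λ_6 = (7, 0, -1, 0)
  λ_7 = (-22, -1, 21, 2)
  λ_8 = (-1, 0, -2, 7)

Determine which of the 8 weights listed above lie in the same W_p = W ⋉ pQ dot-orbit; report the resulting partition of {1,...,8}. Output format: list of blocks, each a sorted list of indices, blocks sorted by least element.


Root system A_4: the 4×4 matrix C matches after relabeling.

λ_j+ρ reflected into Ā_13 (⟨·,θ^∨⟩≤13); 4-tuples as given:

  λ_1 → (8, 1, 0, 1)
  λ_2 → (1, 3, 0, 3)
  λ_3 → (1, 0, 0, 7)
  λ_4 → (1, 3, 0, 3)
  λ_5 → (8, 1, 0, 1)
  λ_6 → (8, 1, 0, 1)
  λ_7 → (8, 1, 0, 1)
  λ_8 → (1, 0, 0, 7)

These 8 weights hit 3 W_13-dot-orbits; sizes (4, 2, 2):

[[1, 5, 6, 7], [2, 4], [3, 8]]


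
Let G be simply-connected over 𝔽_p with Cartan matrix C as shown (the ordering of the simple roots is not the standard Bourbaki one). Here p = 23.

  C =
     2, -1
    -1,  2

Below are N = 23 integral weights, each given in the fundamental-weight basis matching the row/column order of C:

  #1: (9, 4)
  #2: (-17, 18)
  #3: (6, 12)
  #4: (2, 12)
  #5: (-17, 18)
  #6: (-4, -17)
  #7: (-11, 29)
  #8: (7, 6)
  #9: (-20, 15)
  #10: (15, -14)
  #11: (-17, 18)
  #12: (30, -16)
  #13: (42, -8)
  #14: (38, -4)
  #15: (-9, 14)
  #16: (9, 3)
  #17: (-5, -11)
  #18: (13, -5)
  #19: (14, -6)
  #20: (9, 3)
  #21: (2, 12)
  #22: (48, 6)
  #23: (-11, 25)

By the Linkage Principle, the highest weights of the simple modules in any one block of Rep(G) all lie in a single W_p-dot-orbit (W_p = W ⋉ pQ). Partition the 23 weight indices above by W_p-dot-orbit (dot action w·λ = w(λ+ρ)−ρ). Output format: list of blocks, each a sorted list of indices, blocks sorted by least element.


Type A_2, rank 2, |W|=6; reorder rows/cols to standard.

Ā_23 reps of the 23 weights (A_2, coords as presented):

  λ_1+ρ ↦ (10, 5)
  λ_2+ρ ↦ (16, 3)
  λ_3+ρ ↦ (7, 13)
  λ_4+ρ ↦ (3, 13)
  λ_5+ρ ↦ (16, 3)
  λ_6+ρ ↦ (16, 3)
  λ_7+ρ ↦ (3, 13)
  λ_8+ρ ↦ (8, 7)
  λ_9+ρ ↦ (16, 3)
  λ_10+ρ ↦ (3, 13)
  λ_11+ρ ↦ (16, 3)
  λ_12+ρ ↦ (8, 7)
  λ_13+ρ ↦ (3, 13)
  λ_14+ρ ↦ (7, 13)
  λ_15+ρ ↦ (8, 7)
  λ_16+ρ ↦ (10, 4)
  λ_17+ρ ↦ (10, 4)
  λ_18+ρ ↦ (10, 4)
  λ_19+ρ ↦ (10, 5)
  λ_20+ρ ↦ (10, 4)
  λ_21+ρ ↦ (3, 13)
  λ_22+ρ ↦ (7, 13)
  λ_23+ρ ↦ (7, 13)

6 distinct reps among the 23 weights ⇒ 6 W_23-linkage classes:

[[1, 19], [2, 5, 6, 9, 11], [3, 14, 22, 23], [4, 7, 10, 13, 21], [8, 12, 15], [16, 17, 18, 20]]


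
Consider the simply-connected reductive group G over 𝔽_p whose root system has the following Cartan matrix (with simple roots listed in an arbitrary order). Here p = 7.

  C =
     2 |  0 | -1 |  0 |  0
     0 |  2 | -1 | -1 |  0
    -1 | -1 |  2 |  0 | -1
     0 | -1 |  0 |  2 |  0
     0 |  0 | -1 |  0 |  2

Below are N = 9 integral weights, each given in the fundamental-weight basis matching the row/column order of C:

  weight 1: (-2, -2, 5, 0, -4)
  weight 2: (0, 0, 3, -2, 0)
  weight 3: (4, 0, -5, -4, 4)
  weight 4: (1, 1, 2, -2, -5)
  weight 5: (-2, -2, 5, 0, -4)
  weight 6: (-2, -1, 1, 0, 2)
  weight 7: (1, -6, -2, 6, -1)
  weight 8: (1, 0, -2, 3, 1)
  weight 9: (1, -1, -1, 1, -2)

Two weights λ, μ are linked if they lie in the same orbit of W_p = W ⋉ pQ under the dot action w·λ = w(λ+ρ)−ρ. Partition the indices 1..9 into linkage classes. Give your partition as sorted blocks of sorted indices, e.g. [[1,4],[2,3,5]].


Cartan matrix: type D_5 (|W|=1920); un-permuting the 5 rows.

Ā_7 reps of the 9 weights (D_5, coords as presented):

  [1] (1, 0, 1, 0, 3)
  [2] (1, 1, 0, 3, 1)
  [3] (1, 1, 0, 3, 1)
  [4] (1, 0, 1, 1, 3)
  [5] (1, 0, 1, 0, 3)
  [6] (1, 0, 1, 1, 3)
  [7] (1, 1, 0, 3, 1)
  [8] (1, 1, 0, 3, 1)
  [9] (1, 1, 0, 1, 0)

Partition of {1..9} into 4 W_7-dot-orbits:

[[1, 5], [2, 3, 7, 8], [4, 6], [9]]


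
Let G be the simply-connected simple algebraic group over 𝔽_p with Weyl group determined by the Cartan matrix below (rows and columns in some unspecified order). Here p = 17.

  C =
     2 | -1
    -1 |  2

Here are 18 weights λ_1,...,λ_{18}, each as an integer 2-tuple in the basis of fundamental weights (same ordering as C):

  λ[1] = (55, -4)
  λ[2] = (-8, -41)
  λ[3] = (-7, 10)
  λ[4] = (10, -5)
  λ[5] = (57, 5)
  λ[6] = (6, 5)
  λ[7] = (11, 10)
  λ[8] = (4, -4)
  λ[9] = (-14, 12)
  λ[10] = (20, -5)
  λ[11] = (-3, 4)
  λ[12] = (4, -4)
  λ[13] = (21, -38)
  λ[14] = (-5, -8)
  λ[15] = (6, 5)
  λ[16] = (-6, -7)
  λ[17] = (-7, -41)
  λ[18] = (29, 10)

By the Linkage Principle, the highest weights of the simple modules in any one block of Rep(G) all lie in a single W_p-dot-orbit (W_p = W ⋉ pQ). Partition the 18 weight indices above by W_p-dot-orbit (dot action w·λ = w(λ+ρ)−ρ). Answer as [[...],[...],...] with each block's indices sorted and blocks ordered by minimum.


C ↔ A_2 under row/col permutation; |W(A_2)| = 6.

Folding the 18 weights λ_j+ρ into Ā_17 (reps in the given 2-coord order):

    λ_1+ρ ↦ (2, 3)
    λ_2+ρ ↦ (7, 4)
    λ_3+ρ ↦ (6, 5)
    λ_4+ρ ↦ (7, 4)
    λ_5+ρ ↦ (7, 6)
    λ_6+ρ ↦ (7, 6)
    λ_7+ρ ↦ (6, 5)
    λ_8+ρ ↦ (2, 3)
    λ_9+ρ ↦ (13, 0)
    λ_10+ρ ↦ (13, 0)
    λ_11+ρ ↦ (2, 3)
    λ_12+ρ ↦ (2, 3)
    λ_13+ρ ↦ (2, 3)
    λ_14+ρ ↦ (7, 4)
    λ_15+ρ ↦ (7, 6)
    λ_16+ρ ↦ (6, 5)
    λ_17+ρ ↦ (6, 5)
    λ_18+ρ ↦ (7, 6)

5 distinct reps among the 18 weights ⇒ 5 W_17-linkage classes:

[[1, 8, 11, 12, 13], [2, 4, 14], [3, 7, 16, 17], [5, 6, 15, 18], [9, 10]]


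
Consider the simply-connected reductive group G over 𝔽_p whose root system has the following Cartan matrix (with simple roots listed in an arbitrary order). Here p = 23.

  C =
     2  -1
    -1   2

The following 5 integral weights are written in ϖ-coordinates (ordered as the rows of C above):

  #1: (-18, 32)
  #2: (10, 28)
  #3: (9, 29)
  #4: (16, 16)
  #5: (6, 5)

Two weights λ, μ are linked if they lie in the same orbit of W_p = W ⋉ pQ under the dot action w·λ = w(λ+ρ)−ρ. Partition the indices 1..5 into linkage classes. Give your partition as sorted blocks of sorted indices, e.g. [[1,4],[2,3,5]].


Dynkin diagram of C (from the 2 off-diagonal −1 entries): A_2.

Each λ_j+ρ reduced to Ā_23; 2-tuples below use C's row order:

    [1] (7, 6)
    [2] (6, 6)
    [3] (7, 6)
    [4] (6, 6)
    [5] (7, 6)

Grouping the 5 weights by Ā_23-representative: 2 linkage classes.

[[1, 3, 5], [2, 4]]


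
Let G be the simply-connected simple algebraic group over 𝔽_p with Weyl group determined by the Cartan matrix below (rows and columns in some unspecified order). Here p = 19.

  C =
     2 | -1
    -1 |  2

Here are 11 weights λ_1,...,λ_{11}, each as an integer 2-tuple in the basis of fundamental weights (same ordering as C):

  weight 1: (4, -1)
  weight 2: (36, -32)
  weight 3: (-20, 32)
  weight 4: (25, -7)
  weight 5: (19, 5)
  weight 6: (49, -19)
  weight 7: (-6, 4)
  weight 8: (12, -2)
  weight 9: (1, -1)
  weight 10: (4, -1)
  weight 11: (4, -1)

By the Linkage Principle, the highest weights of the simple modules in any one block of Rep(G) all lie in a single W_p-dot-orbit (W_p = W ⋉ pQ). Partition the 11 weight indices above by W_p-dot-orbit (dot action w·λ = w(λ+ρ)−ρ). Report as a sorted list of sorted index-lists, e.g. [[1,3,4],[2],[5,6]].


Dynkin diagram of C (from the 2 off-diagonal −1 entries): A_2.

Ā_19 reps of the 11 weights (A_2, coords as presented):

  λ_1 → (5, 0)
  λ_2 → (12, 1)
  λ_3 → (5, 0)
  λ_4 → (12, 1)
  λ_5 → (12, 1)
  λ_6 → (12, 1)
  λ_7 → (5, 0)
  λ_8 → (12, 1)
  λ_9 → (2, 0)
  λ_10 → (5, 0)
  λ_11 → (5, 0)

Partition of {1..11} into 3 W_19-dot-orbits:

[[1, 3, 7, 10, 11], [2, 4, 5, 6, 8], [9]]


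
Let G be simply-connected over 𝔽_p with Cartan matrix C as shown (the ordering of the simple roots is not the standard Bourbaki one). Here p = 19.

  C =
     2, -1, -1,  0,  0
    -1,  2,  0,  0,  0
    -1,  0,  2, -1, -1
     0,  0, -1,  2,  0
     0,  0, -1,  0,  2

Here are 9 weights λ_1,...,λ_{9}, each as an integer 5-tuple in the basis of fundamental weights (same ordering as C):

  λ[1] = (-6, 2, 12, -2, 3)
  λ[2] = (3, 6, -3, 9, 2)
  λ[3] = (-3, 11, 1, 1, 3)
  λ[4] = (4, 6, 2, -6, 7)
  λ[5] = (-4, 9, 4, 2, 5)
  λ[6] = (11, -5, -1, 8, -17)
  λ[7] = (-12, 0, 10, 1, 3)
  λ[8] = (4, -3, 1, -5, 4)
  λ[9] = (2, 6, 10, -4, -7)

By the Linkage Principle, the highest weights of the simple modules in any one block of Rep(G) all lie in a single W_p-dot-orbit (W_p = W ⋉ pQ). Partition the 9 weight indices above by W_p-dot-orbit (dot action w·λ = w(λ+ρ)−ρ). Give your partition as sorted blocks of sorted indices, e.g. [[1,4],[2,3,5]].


D_5 Cartan matrix, 5 simple roots permuted; ρ=(1,1,1,1,1).

λ_j+ρ reflected into Ā_19 (⟨·,θ^∨⟩≤19); 5-tuples as given:

  [1] (2, 3, 2, 1, 4) · [2] (2, 4, 1, 7, 0) · [3] (1, 10, 0, 2, 4) · [4] (2, 3, 2, 1, 4) · [5] (2, 3, 2, 1, 4) · [6] (2, 4, 1, 7, 0) · [7] (1, 10, 0, 2, 4) · [8] (1, 2, 2, 2, 3) · [9] (2, 3, 2, 1, 4)

4 distinct reps among the 9 weights ⇒ 4 W_19-linkage classes:

[[1, 4, 5, 9], [2, 6], [3, 7], [8]]


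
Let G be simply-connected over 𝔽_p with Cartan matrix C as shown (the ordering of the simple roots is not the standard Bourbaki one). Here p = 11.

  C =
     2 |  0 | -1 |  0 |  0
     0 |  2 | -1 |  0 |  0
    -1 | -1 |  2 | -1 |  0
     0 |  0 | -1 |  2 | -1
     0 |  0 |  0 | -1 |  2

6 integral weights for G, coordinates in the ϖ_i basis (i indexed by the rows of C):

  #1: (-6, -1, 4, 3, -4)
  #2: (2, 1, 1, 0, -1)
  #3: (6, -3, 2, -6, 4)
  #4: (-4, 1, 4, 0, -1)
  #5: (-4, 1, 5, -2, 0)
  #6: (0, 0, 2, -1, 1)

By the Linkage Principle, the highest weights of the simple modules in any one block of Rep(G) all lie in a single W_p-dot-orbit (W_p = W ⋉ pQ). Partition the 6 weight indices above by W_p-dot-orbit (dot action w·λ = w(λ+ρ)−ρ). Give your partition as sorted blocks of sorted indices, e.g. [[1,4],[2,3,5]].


Root system D_5: the 5×5 matrix C matches after relabeling.

Alcove-folded reps (p=11, 6 weights, presented ϖ-order):

  λ_1+ρ ↦ (5, 0, 0, 1, 3)
  λ_2+ρ ↦ (3, 2, 2, 1, 0)
  λ_3+ρ ↦ (3, 2, 2, 1, 0)
  λ_4+ρ ↦ (3, 2, 2, 1, 0)
  λ_5+ρ ↦ (3, 2, 2, 1, 0)
  λ_6+ρ ↦ (1, 1, 3, 0, 2)

Partition of {1..6} into 3 W_11-dot-orbits:

[[1], [2, 3, 4, 5], [6]]


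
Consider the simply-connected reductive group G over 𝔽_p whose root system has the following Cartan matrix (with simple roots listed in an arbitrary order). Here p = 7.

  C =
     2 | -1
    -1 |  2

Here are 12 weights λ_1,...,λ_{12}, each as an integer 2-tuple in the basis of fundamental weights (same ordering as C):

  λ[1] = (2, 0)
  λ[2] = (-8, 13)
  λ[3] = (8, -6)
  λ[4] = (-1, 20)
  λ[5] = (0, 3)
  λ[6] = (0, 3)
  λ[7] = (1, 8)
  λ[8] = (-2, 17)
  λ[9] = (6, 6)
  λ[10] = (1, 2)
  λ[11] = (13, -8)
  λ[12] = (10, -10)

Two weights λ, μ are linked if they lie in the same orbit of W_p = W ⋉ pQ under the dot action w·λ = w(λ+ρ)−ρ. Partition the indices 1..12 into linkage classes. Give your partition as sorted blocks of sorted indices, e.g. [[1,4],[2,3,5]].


Type A_2, rank 2, |W|=6; reorder rows/cols to standard.

Ā_7 reps of the 12 weights (A_2, coords as presented):

  1: (3, 1);  2: (0, 0);  3: (2, 3);  4: (0, 0);  5: (1, 4);  6: (1, 4);  7: (2, 3);  8: (3, 1);  9: (0, 0);  10: (2, 3);  11: (0, 0);  12: (2, 3)

These 12 weights hit 4 W_7-dot-orbits; sizes (2, 4, 4, 2):

[[1, 8], [2, 4, 9, 11], [3, 7, 10, 12], [5, 6]]


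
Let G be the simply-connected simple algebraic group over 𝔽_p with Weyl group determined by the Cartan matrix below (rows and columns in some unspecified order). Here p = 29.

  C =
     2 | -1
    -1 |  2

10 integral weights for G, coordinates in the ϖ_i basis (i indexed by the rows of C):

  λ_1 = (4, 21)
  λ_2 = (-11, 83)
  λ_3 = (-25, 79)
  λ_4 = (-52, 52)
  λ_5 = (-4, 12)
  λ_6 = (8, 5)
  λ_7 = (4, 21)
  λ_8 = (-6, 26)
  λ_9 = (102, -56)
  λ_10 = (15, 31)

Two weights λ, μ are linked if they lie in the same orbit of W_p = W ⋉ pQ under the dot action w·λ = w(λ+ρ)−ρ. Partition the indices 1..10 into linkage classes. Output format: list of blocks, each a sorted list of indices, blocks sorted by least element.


Dynkin diagram of C (from the 2 off-diagonal −1 entries): A_2.

λ_j+ρ reflected into Ā_29 (⟨·,θ^∨⟩≤29); 2-tuples as given:

  1: (5, 22) · 2: (3, 10) · 3: (5, 22) · 4: (5, 22) · 5: (3, 10) · 6: (9, 6) · 7: (5, 22) · 8: (5, 22) · 9: (3, 10) · 10: (3, 10)

Partition of {1..10} into 3 W_29-dot-orbits:

[[1, 3, 4, 7, 8], [2, 5, 9, 10], [6]]


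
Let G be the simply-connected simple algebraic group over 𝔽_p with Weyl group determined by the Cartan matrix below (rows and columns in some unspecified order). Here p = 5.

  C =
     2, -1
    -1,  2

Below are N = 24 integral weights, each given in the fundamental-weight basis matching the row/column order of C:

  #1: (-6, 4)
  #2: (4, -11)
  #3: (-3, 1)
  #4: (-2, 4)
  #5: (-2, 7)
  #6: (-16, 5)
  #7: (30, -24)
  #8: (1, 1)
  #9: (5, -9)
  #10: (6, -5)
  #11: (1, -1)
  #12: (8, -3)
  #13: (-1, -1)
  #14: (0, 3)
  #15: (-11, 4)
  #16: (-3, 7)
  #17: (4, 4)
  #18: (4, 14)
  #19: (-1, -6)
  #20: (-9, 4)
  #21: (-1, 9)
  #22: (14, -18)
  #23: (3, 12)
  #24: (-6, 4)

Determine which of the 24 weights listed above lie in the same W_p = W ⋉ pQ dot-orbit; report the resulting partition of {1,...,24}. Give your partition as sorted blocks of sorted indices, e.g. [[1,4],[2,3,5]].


A_2 Cartan matrix, 2 simple roots permuted; ρ=(1,1).

Folding the 24 weights λ_j+ρ into Ā_5 (reps in the given 2-coord order):

  [1] (5, 0)
  [2] (0, 0)
  [3] (2, 0)
  [4] (1, 4)
  [5] (2, 2)
  [6] (1, 4)
  [7] (2, 2)
  [8] (2, 2)
  [9] (1, 2)
  [10] (1, 2)
  [11] (2, 0)
  [12] (1, 2)
  [13] (0, 0)
  [14] (1, 4)
  [15] (0, 0)
  [16] (1, 2)
  [17] (0, 0)
  [18] (5, 0)
  [19] (5, 0)
  [20] (2, 0)
  [21] (5, 0)
  [22] (2, 0)
  [23] (2, 2)
  [24] (5, 0)

6 distinct reps among the 24 weights ⇒ 6 W_5-linkage classes:

[[1, 18, 19, 21, 24], [2, 13, 15, 17], [3, 11, 20, 22], [4, 6, 14], [5, 7, 8, 23], [9, 10, 12, 16]]


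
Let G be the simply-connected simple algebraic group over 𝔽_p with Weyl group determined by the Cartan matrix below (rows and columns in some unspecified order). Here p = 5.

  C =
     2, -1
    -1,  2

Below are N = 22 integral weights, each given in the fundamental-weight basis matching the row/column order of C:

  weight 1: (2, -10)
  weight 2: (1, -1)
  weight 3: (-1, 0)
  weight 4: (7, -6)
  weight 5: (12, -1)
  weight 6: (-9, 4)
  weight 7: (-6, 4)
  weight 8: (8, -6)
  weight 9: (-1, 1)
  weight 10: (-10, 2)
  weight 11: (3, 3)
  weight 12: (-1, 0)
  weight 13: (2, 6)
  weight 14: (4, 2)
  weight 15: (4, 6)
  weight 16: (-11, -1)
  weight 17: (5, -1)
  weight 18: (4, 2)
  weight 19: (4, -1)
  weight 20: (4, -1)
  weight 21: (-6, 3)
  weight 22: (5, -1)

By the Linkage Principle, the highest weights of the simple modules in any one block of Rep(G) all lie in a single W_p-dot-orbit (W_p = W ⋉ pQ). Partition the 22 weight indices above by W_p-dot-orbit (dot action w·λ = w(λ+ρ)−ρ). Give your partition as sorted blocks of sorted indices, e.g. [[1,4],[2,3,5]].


Type A_2, rank 2, |W|=6; reorder rows/cols to standard.

λ_j+ρ reflected into Ā_5 (⟨·,θ^∨⟩≤5); 2-tuples as given:

  λ_1+ρ ↦ (1, 1)
  λ_2+ρ ↦ (2, 0)
  λ_3+ρ ↦ (0, 1)
  λ_4+ρ ↦ (0, 2)
  λ_5+ρ ↦ (0, 2)
  λ_6+ρ ↦ (2, 0)
  λ_7+ρ ↦ (5, 0)
  λ_8+ρ ↦ (0, 1)
  λ_9+ρ ↦ (0, 2)
  λ_10+ρ ↦ (1, 1)
  λ_11+ρ ↦ (1, 1)
  λ_12+ρ ↦ (0, 1)
  λ_13+ρ ↦ (2, 0)
  λ_14+ρ ↦ (2, 0)
  λ_15+ρ ↦ (0, 2)
  λ_16+ρ ↦ (5, 0)
  λ_17+ρ ↦ (4, 1)
  λ_18+ρ ↦ (2, 0)
  λ_19+ρ ↦ (5, 0)
  λ_20+ρ ↦ (5, 0)
  λ_21+ρ ↦ (4, 1)
  λ_22+ρ ↦ (4, 1)

Linkage partition of the 22 weights (6 classes, p=5):

[[1, 10, 11], [2, 6, 13, 14, 18], [3, 8, 12], [4, 5, 9, 15], [7, 16, 19, 20], [17, 21, 22]]


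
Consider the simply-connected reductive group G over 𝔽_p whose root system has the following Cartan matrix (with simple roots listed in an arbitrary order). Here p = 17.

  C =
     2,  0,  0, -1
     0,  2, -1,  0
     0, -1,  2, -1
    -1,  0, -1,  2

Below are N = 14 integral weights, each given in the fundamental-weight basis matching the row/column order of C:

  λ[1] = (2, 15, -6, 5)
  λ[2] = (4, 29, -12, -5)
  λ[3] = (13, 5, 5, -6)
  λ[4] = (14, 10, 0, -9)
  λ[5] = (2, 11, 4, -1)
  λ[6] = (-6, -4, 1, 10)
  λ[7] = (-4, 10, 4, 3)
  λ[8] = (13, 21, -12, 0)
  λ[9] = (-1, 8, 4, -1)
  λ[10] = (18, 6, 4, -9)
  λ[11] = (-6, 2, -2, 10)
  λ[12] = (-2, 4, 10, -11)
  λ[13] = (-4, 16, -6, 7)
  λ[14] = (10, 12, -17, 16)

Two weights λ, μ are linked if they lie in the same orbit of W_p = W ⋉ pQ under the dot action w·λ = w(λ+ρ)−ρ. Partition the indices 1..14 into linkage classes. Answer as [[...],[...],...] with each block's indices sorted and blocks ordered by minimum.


A_4 Cartan matrix, 4 simple roots permuted; ρ=(1,1,1,1).

Alcove-folded reps (p=17, 14 weights, presented ϖ-order):

  λ_1+ρ ↦ (0, 8, 5, 1)
  λ_2+ρ ↦ (1, 2, 2, 2)
  λ_3+ρ ↦ (5, 2, 1, 5)
  λ_4+ρ ↦ (5, 2, 7, 1)
  λ_5+ρ ↦ (0, 9, 5, 0)
  λ_6+ρ ↦ (5, 2, 1, 5)
  λ_7+ρ ↦ (0, 8, 5, 1)
  λ_8+ρ ↦ (5, 2, 1, 5)
  λ_9+ρ ↦ (0, 9, 5, 0)
  λ_10+ρ ↦ (5, 2, 1, 5)
  λ_11+ρ ↦ (5, 2, 1, 5)
  λ_12+ρ ↦ (10, 5, 0, 1)
  λ_13+ρ ↦ (0, 9, 5, 0)
  λ_14+ρ ↦ (0, 8, 5, 1)

Linkage partition of the 14 weights (6 classes, p=17):

[[1, 7, 14], [2], [3, 6, 8, 10, 11], [4], [5, 9, 13], [12]]


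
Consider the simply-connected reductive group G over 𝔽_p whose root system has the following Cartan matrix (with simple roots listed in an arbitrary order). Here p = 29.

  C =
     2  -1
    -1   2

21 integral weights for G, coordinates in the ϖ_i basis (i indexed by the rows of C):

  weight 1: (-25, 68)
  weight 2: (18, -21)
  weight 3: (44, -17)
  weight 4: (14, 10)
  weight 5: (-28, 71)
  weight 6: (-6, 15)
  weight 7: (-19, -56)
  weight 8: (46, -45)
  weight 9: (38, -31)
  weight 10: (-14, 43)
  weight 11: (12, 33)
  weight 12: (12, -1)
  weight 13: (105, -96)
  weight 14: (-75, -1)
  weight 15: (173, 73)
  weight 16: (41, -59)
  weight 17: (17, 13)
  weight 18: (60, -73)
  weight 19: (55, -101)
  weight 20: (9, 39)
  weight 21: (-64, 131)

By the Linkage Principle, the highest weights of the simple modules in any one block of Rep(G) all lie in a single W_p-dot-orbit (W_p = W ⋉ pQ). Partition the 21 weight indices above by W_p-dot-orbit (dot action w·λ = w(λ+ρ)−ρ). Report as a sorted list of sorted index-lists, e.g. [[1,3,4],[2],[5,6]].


Root system A_2: the 2×2 matrix C matches after relabeling.

W_29-reps of the 21 weights in Ā_29 (same 2-coord order as C):

  λ_1 → (5, 11) · λ_2 → (1, 19) · λ_3 → (13, 0) · λ_4 → (15, 11) · λ_5 → (2, 14) · λ_6 → (5, 11) · λ_7 → (15, 11) · λ_8 → (15, 11) · λ_9 → (1, 19) · λ_10 → (2, 14) · λ_11 → (5, 11) · λ_12 → (13, 0) · λ_13 → (11, 8) · λ_14 → (13, 0) · λ_15 → (13, 0) · λ_16 → (13, 0) · λ_17 → (15, 11) · λ_18 → (15, 11) · λ_19 → (2, 14) · λ_20 → (11, 8) · λ_21 → (5, 11)

Linkage partition of the 21 weights (6 classes, p=29):

[[1, 6, 11, 21], [2, 9], [3, 12, 14, 15, 16], [4, 7, 8, 17, 18], [5, 10, 19], [13, 20]]


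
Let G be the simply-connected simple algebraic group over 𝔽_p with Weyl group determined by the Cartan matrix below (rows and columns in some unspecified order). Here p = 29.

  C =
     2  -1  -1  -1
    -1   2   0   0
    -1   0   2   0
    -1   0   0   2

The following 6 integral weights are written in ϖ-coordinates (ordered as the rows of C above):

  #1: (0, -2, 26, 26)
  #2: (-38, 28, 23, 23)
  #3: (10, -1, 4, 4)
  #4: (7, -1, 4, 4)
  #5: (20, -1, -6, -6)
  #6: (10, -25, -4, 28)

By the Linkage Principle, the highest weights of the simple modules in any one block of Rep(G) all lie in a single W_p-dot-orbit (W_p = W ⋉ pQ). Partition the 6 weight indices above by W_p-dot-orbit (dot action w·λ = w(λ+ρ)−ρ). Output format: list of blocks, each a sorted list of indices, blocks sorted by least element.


Cartan matrix: type D_4 (|W|=192); un-permuting the 4 rows.

Ā_29 reps of the 6 weights (D_4, coords as presented):

    1: (1, 25, 1, 1)
    2: (8, 0, 5, 5)
    3: (8, 0, 5, 5)
    4: (8, 0, 5, 5)
    5: (8, 0, 5, 5)
    6: (8, 0, 5, 5)

These 6 weights hit 2 W_29-dot-orbits; sizes (1, 5):

[[1], [2, 3, 4, 5, 6]]


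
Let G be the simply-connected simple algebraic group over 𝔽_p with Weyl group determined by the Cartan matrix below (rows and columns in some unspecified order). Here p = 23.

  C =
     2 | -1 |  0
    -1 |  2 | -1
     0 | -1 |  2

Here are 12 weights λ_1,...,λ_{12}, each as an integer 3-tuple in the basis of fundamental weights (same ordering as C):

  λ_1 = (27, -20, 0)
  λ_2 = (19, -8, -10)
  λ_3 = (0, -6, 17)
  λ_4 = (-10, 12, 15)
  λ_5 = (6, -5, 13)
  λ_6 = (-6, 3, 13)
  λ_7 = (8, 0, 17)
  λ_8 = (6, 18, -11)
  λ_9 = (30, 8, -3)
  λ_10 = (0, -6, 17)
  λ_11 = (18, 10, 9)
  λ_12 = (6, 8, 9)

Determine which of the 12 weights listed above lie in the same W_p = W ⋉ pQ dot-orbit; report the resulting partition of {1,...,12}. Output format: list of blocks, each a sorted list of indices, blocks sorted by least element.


C ↔ A_3 under row/col permutation; |W(A_3)| = 24.

W_23-reps of the 12 weights in Ā_23 (same 3-coord order as C):

  λ_1 → (4, 1, 13);  λ_2 → (4, 9, 7);  λ_3 → (4, 1, 13);  λ_4 → (3, 4, 10);  λ_5 → (3, 4, 10);  λ_6 → (4, 1, 13);  λ_7 → (4, 1, 13);  λ_8 → (4, 9, 7);  λ_9 → (6, 8, 7);  λ_10 → (4, 1, 13);  λ_11 → (2, 4, 7);  λ_12 → (4, 9, 7)

5 distinct reps among the 12 weights ⇒ 5 W_23-linkage classes:

[[1, 3, 6, 7, 10], [2, 8, 12], [4, 5], [9], [11]]


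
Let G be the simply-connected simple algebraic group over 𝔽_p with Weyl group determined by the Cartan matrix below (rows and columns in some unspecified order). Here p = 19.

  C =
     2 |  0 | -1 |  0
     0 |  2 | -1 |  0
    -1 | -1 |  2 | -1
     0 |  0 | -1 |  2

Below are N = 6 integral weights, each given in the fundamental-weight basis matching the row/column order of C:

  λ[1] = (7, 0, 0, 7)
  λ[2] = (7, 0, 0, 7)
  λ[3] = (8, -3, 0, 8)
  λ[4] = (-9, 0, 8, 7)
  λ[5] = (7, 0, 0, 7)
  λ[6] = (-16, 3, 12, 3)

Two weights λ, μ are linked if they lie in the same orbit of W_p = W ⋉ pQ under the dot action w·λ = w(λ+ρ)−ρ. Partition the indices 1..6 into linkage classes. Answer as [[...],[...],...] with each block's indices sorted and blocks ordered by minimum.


Type D_4, rank 4, |W|=192; reorder rows/cols to standard.

Folding the 6 weights λ_j+ρ into Ā_19 (reps in the given 4-coord order):

  λ_1 → (8, 1, 1, 8)
  λ_2 → (8, 1, 1, 8)
  λ_3 → (8, 1, 1, 8)
  λ_4 → (8, 1, 1, 8)
  λ_5 → (8, 1, 1, 8)
  λ_6 → (13, 2, 0, 2)

Grouping the 6 weights by Ā_19-representative: 2 linkage classes.

[[1, 2, 3, 4, 5], [6]]


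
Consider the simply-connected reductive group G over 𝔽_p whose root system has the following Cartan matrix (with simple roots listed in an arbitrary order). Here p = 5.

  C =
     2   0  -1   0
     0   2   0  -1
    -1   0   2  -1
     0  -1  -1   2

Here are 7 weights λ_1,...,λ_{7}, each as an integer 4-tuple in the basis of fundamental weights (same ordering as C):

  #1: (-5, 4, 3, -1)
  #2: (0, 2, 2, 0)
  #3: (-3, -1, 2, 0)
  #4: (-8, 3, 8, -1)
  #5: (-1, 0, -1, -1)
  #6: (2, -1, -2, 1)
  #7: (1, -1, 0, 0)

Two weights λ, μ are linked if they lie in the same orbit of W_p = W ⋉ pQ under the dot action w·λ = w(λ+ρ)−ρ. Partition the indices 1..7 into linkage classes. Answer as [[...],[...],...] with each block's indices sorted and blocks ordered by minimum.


C ↔ A_4 under row/col permutation; |W(A_4)| = 120.

Alcove-folded reps (p=5, 7 weights, presented ϖ-order):

    λ_1 → (0, 1, 0, 0)
    λ_2 → (2, 0, 1, 1)
    λ_3 → (2, 0, 1, 1)
    λ_4 → (2, 0, 1, 1)
    λ_5 → (0, 1, 0, 0)
    λ_6 → (2, 0, 1, 1)
    λ_7 → (2, 0, 1, 1)

Grouping the 7 weights by Ā_5-representative: 2 linkage classes.

[[1, 5], [2, 3, 4, 6, 7]]
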